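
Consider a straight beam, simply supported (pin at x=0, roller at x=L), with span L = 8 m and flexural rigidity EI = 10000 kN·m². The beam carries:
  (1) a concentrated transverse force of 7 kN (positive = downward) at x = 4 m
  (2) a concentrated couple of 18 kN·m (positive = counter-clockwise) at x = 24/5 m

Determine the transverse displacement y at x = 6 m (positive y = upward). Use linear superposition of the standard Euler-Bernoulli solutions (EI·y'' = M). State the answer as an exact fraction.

y(6) = -4363/750000 m

Load 1 — point force P=7 kN at a=4 m (b=L-a=4):
  y_1 = -Pa(L-x)(2Lx-a²-x²)/(6LEI)  [x>a] = -7·4·(8-6)·(2·8·6-4²-6²)/(6·8·10000) = -77/15000 m
Load 2 — applied couple M₀=18 kN·m at a=24/5 m (b=L-a=16/5):
  y_2 = (M₀x³/(6L)-M₀(x-a)²/2+C₁x)/EI  [x>a] with C₁=M₀(3b²-L²)/(6L)=-312/25 = (18·6³/(6·8)-18·(6-(24/5))²/2+(-312/25)·6)/10000 = -171/250000 m
Superposition: y = Σ y_i = -4363/750000 m ≈ -0.005817 m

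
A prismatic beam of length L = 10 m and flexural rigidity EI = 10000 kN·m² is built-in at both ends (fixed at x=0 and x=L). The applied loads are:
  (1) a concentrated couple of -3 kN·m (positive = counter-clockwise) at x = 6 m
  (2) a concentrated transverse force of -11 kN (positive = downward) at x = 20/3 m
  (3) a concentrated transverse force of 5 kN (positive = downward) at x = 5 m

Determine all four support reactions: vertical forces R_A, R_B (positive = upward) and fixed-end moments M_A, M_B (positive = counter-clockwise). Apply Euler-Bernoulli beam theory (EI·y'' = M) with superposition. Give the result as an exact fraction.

Load 1 — applied couple M₀=-3 kN·m at a=6 m (b=L-a=4):
  R_A = 6M₀ab/L³ = 6·(-3)·6·4/10³ = -54/125 kN
  M_A = M₀b(2a-b)/L² = (-3)·4·(2·6-4)/10² = -24/25 kN·m
  R_B = -6M₀ab/L³ = -6·(-3)·6·4/10³ = 54/125 kN
  M_B = M₀a(2b-a)/L² = (-3)·6·(2·4-6)/10² = -9/25 kN·m
Load 2 — point force P=-11 kN at a=20/3 m (b=L-a=10/3):
  R_A = Pb²(3a+b)/L³ = (-11)·(10/3)²·(3·(20/3)+(10/3))/10³ = -77/27 kN
  M_A = Pab²/L² = (-11)·(20/3)·(10/3)²/10² = -220/27 kN·m
  R_B = Pa²(a+3b)/L³ = (-11)·(20/3)²·((20/3)+3·(10/3))/10³ = -220/27 kN
  M_B = -Pa²b/L² = -(-11)·(20/3)²·(10/3)/10² = 440/27 kN·m
Load 3 — point force P=5 kN at a=5 m (b=L-a=5):
  R_A = Pb²(3a+b)/L³ = 5·5²·(3·5+5)/10³ = 5/2 kN
  M_A = Pab²/L² = 5·5·5²/10² = 25/4 kN·m
  R_B = Pa²(a+3b)/L³ = 5·5²·(5+3·5)/10³ = 5/2 kN
  M_B = -Pa²b/L² = -5·5²·5/10² = -25/4 kN·m
Superposition: R_A = -5291/6750 kN, M_A = -7717/2700 kN·m, R_B = -35209/6750 kN, M_B = 26153/2700 kN·m

R_A = -5291/6750 kN, M_A = -7717/2700 kN·m, R_B = -35209/6750 kN, M_B = 26153/2700 kN·m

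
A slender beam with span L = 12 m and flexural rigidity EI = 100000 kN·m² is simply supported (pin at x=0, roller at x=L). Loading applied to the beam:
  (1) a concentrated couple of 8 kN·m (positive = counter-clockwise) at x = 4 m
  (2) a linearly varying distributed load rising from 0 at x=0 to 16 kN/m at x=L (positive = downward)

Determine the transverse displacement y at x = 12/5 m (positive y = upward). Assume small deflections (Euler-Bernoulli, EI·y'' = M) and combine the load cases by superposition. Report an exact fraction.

Load 1 — applied couple M₀=8 kN·m at a=4 m (b=L-a=8):
  y_1 = (M₀x³/(6L)+C₁x)/EI  [x≤a] with C₁=M₀(3b²-L²)/(6L)=16/3 = (8·(12/5)³/(6·12)+(16/3)·(12/5))/100000 = 56/390625 m
Load 2 — triangular load w₀=16 kN/m (0→w₀ over full span):
  y_2 = -w₀x(7L⁴-10L²x²+3x⁴)/(360LEI) = -16·(12/5)·(7·12⁴-10·12²·(12/5)²+3·(12/5)⁴)/(360·12·100000) = -594432/48828125 m
Superposition: y = Σ y_i = -587432/48828125 m ≈ -0.012031 m

y(12/5) = -587432/48828125 m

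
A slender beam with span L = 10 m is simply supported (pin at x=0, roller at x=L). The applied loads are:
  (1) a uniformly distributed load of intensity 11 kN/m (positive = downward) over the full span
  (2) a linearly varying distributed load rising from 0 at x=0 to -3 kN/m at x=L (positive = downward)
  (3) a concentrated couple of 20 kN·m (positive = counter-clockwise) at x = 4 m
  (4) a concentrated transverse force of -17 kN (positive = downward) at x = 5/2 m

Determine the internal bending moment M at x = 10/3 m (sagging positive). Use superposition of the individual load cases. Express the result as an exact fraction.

M(10/3) = 2315/27 kN·m

Load 1 — uniform load w=11 kN/m over full span:
  M_1 = wx(L-x)/2 = 11·(10/3)·(10-(10/3))/2 = 1100/9 kN·m
Load 2 — triangular load w₀=-3 kN/m (0→w₀ over full span):
  M_2 = w₀Lx/6 - w₀x³/(6L) = (-3)·10·(10/3)/6 - (-3)·(10/3)³/(6·10) = -400/27 kN·m
Load 3 — applied couple M₀=20 kN·m at a=4 m (b=L-a=6):
  M_3 = M₀x/L  [x≤a] = 20·(10/3)/10 = 20/3 kN·m
Load 4 — point force P=-17 kN at a=5/2 m (b=L-a=15/2):
  M_4 = Pa(L-x)/L  [x>a] = (-17)·(5/2)·(10-(10/3))/10 = -85/3 kN·m
Superposition: M = Σ M_i = 2315/27 kN·m ≈ 85.740741 kN·m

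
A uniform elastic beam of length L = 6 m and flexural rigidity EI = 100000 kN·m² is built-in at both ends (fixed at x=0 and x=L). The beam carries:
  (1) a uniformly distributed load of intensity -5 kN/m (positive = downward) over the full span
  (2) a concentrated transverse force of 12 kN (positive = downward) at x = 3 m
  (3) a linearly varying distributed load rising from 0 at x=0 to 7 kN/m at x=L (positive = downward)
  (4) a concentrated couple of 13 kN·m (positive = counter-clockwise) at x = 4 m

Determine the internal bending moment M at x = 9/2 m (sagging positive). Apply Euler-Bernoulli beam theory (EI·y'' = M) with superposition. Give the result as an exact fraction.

M(9/2) = -1909/480 kN·m

Load 1 — uniform load w=-5 kN/m over full span:
  M_1 = wLx/2 - wL²/12 - wx²/2 = (-5)·6·(9/2)/2 - (-5)·6²/12 - (-5)·(9/2)²/2 = -15/8 kN·m
Load 2 — point force P=12 kN at a=3 m (b=L-a=3):
  M_2 = Pa²(a+3b)(L-x)/L³ - Pa²b/L²  [x>a] = 12·3²·(3+3·3)·(6-(9/2))/6³ - 12·3²·3/6² = 0 kN·m
Load 3 — triangular load w₀=7 kN/m (0→w₀ over full span):
  M_3 = 3w₀Lx/20 - w₀L²/30 - w₀x³/(6L) = 3·7·6·(9/2)/20 - 7·6²/30 - 7·(9/2)³/(6·6) = 357/160 kN·m
Load 4 — applied couple M₀=13 kN·m at a=4 m (b=L-a=2):
  M_4 = R_Ax - M_A - M₀  [x>a] with R_A=26/9, M_A=13/3 = (26/9)·(9/2) - (13/3) - 13 = -13/3 kN·m
Superposition: M = Σ M_i = -1909/480 kN·m ≈ -3.977083 kN·m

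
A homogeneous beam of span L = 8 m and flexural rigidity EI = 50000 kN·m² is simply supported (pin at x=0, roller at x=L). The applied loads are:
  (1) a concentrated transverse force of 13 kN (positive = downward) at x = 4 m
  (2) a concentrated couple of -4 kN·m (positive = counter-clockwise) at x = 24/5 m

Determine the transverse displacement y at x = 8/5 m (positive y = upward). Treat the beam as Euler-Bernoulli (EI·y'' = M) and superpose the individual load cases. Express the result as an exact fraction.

y(8/5) = -14/9375 m

Load 1 — point force P=13 kN at a=4 m (b=L-a=4):
  y_1 = -Pbx(L²-b²-x²)/(6LEI)  [x≤a] = -13·4·(8/5)·(8²-4²-(8/5)²)/(6·8·50000) = -1846/1171875 m
Load 2 — applied couple M₀=-4 kN·m at a=24/5 m (b=L-a=16/5):
  y_2 = (M₀x³/(6L)+C₁x)/EI  [x≤a] with C₁=M₀(3b²-L²)/(6L)=208/75 = ((-4)·(8/5)³/(6·8)+(208/75)·(8/5))/50000 = 32/390625 m
Superposition: y = Σ y_i = -14/9375 m ≈ -0.001493 m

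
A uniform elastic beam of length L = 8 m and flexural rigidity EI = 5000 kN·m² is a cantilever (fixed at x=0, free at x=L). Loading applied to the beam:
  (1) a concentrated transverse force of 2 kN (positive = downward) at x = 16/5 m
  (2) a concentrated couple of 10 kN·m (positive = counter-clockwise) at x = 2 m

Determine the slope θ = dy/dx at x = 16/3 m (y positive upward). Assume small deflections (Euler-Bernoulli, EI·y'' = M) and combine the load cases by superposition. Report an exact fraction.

Load 1 — point force P=2 kN at a=16/5 m (b=L-a=24/5):
  θ_1 = -Pa²/(2EI)  [x>a] = -2·(16/5)²/(2·5000) = -32/15625 rad
Load 2 — applied couple M₀=10 kN·m at a=2 m (b=L-a=6):
  θ_2 = M₀a/EI  [x>a] = 10·2/5000 = 1/250 rad
Superposition: θ = Σ θ_i = 61/31250 rad ≈ 0.001952 rad

θ(16/3) = 61/31250 rad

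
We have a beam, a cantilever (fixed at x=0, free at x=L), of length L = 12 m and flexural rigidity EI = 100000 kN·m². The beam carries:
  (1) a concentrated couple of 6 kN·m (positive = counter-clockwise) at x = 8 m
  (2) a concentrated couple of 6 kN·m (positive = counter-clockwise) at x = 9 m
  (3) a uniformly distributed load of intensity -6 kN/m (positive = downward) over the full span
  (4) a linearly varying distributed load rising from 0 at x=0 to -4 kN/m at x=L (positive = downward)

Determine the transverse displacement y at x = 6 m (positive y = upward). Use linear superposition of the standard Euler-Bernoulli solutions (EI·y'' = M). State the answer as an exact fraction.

y(6) = 5211/62500 m

Load 1 — applied couple M₀=6 kN·m at a=8 m (b=L-a=4):
  y_1 = M₀x²/(2EI)  [x≤a] = 6·6²/(2·100000) = 27/25000 m
Load 2 — applied couple M₀=6 kN·m at a=9 m (b=L-a=3):
  y_2 = M₀x²/(2EI)  [x≤a] = 6·6²/(2·100000) = 27/25000 m
Load 3 — uniform load w=-6 kN/m over full span:
  y_3 = -wx²(x²-4Lx+6L²)/(24EI) = -(-6)·6²·(6²-4·12·6+6·12²)/(24·100000) = 1377/25000 m
Load 4 — triangular load w₀=-4 kN/m (0→w₀ over full span):
  y_4 = (w₀Lx³/12-w₀L²x²/6-w₀x⁵/(120L))/EI = ((-4)·12·6³/12-(-4)·12²·6²/6-(-4)·6⁵/(120·12))/100000 = 3267/125000 m
Superposition: y = Σ y_i = 5211/62500 m ≈ 0.083376 m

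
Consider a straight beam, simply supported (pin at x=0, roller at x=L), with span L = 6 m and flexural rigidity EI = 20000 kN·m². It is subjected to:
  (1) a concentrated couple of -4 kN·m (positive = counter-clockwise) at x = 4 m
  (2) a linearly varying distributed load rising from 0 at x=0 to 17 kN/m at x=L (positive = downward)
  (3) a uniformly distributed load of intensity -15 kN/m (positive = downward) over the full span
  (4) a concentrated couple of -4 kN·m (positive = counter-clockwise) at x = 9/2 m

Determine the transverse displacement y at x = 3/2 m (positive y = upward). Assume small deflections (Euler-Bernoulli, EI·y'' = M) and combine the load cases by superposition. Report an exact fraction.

y(3/2) = 46469/10240000 m

Load 1 — applied couple M₀=-4 kN·m at a=4 m (b=L-a=2):
  y_1 = (M₀x³/(6L)+C₁x)/EI  [x≤a] with C₁=M₀(3b²-L²)/(6L)=8/3 = ((-4)·(3/2)³/(6·6)+(8/3)·(3/2))/20000 = 29/160000 m
Load 2 — triangular load w₀=17 kN/m (0→w₀ over full span):
  y_2 = -w₀x(7L⁴-10L²x²+3x⁴)/(360LEI) = -17·(3/2)·(7·6⁴-10·6²·(3/2)²+3·(3/2)⁴)/(360·6·20000) = -50031/10240000 m
Load 3 — uniform load w=-15 kN/m over full span:
  y_3 = -wx(L³-2Lx²+x³)/(24EI) = -(-15)·(3/2)·(6³-2·6·(3/2)²+(3/2)³)/(24·20000) = 4617/512000 m
Load 4 — applied couple M₀=-4 kN·m at a=9/2 m (b=L-a=3/2):
  y_4 = (M₀x³/(6L)+C₁x)/EI  [x≤a] with C₁=M₀(3b²-L²)/(6L)=13/4 = ((-4)·(3/2)³/(6·6)+(13/4)·(3/2))/20000 = 9/40000 m
Superposition: y = Σ y_i = 46469/10240000 m ≈ 0.004538 m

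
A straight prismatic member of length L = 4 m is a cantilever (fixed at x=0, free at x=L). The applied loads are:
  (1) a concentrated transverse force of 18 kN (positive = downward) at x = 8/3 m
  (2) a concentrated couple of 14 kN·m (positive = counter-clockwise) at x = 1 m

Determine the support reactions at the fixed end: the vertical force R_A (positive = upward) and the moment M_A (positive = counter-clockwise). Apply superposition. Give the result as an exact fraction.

Load 1 — point force P=18 kN at a=8/3 m (b=L-a=4/3):
  R_A = P = 18 kN
  M_A = Pa = 18·(8/3) = 48 kN·m
Load 2 — applied couple M₀=14 kN·m at a=1 m (b=L-a=3):
  R_A = 0 kN
  M_A = -M₀ = -14 kN·m
Superposition: R_A = 18 kN, M_A = 34 kN·m

R_A = 18 kN, M_A = 34 kN·m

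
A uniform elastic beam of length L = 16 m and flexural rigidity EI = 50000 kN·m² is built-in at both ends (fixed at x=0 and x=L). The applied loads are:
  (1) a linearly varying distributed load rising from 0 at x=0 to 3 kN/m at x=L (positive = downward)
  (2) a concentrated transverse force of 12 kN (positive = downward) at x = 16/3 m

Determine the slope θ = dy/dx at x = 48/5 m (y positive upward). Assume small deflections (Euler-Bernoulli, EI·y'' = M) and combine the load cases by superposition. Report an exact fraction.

θ(48/5) = 5504/5859375 rad

Load 1 — triangular load w₀=3 kN/m (0→w₀ over full span):
  θ_1 = -w₀(2x(L-x)(L-2x)(x+2L)+x²(L-x)²)/(120LEI) = -3·(2·(48/5)·(16-(48/5))·(16-2·(48/5))·((48/5)+2·16)+(48/5)²·(16-(48/5))²)/(120·16·50000) = 768/1953125 rad
Load 2 — point force P=12 kN at a=16/3 m (b=L-a=32/3):
  θ_2 = Pa²(L-x)(2bL-(3b+a)(L-x))/(2L³EI)  [x>a] = 12·(16/3)²·(16-(48/5))·(2·(32/3)·16-(3·(32/3)+(16/3))·(16-(48/5)))/(2·16³·50000) = 128/234375 rad
Superposition: θ = Σ θ_i = 5504/5859375 rad ≈ 0.000939 rad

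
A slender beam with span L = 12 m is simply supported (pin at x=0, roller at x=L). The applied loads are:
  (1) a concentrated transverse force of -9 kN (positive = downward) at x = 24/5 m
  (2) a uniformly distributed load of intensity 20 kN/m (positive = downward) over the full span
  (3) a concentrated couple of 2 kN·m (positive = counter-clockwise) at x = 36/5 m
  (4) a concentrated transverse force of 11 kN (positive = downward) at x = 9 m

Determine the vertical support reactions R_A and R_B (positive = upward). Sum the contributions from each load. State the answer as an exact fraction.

R_A = 7051/60 kN, R_B = 7469/60 kN

Load 1 — point force P=-9 kN at a=24/5 m (b=L-a=36/5):
  R_A = Pb/L = (-9)·(36/5)/12 = -27/5 kN
  R_B = Pa/L = (-9)·(24/5)/12 = -18/5 kN
Load 2 — uniform load w=20 kN/m over full span:
  R_A = wL/2 = 20·12/2 = 120 kN
  R_B = wL/2 = 20·12/2 = 120 kN
Load 3 — applied couple M₀=2 kN·m at a=36/5 m (b=L-a=24/5):
  R_A = M₀/L = 2/12 = 1/6 kN
  R_B = -M₀/L = -2/12 = -1/6 kN
Load 4 — point force P=11 kN at a=9 m (b=L-a=3):
  R_A = Pb/L = 11·3/12 = 11/4 kN
  R_B = Pa/L = 11·9/12 = 33/4 kN
Superposition: R_A = 7051/60 kN, R_B = 7469/60 kN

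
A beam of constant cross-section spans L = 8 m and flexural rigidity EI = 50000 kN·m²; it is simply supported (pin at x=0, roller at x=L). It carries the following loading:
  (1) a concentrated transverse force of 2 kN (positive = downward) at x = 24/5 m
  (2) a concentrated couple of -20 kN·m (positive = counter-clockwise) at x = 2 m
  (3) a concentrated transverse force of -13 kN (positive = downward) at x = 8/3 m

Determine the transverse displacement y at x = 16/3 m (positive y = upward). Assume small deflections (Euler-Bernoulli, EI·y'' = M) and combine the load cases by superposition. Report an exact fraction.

Load 1 — point force P=2 kN at a=24/5 m (b=L-a=16/5):
  y_1 = -Pa(L-x)(2Lx-a²-x²)/(6LEI)  [x>a] = -2·(24/5)·(8-(16/3))·(2·8·(16/3)-(24/5)²-(16/3)²)/(6·8·50000) = -3808/10546875 m
Load 2 — applied couple M₀=-20 kN·m at a=2 m (b=L-a=6):
  y_2 = (M₀x³/(6L)-M₀(x-a)²/2+C₁x)/EI  [x>a] with C₁=M₀(3b²-L²)/(6L)=-55/3 = ((-20)·(16/3)³/(6·8)-(-20)·((16/3)-2)²/2+(-55/3)·(16/3))/50000 = -101/101250 m
Load 3 — point force P=-13 kN at a=8/3 m (b=L-a=16/3):
  y_3 = -Pa(L-x)(2Lx-a²-x²)/(6LEI)  [x>a] = -(-13)·(8/3)·(8-(16/3))·(2·8·(16/3)-(8/3)²-(16/3)²)/(6·8·50000) = 1456/759375 m
Superposition: y = Σ y_i = 106081/189843750 m ≈ 0.000559 m

y(16/3) = 106081/189843750 m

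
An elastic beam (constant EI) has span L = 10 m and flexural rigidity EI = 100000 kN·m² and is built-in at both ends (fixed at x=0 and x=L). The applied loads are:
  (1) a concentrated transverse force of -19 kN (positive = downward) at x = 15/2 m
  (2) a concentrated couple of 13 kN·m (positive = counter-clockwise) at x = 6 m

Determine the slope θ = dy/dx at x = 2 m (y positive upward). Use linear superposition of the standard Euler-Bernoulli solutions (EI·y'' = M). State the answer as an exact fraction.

θ(2) = 7299/100000000 rad

Load 1 — point force P=-19 kN at a=15/2 m (b=L-a=5/2):
  θ_1 = -Pb²x(2aL-(3a+b)x)/(2L³EI)  [x≤a] = -(-19)·(5/2)²·2·(2·(15/2)·10-(3·(15/2)+(5/2))·2)/(2·10³·100000) = 19/160000 rad
Load 2 — applied couple M₀=13 kN·m at a=6 m (b=L-a=4):
  θ_2 = (R_Ax²/2 - M_Ax)/EI  [x≤a] with R_A=234/125, M_A=104/25 = ((234/125)·2²/2 - (104/25)·2)/100000 = -143/3125000 rad
Superposition: θ = Σ θ_i = 7299/100000000 rad ≈ 0.000073 rad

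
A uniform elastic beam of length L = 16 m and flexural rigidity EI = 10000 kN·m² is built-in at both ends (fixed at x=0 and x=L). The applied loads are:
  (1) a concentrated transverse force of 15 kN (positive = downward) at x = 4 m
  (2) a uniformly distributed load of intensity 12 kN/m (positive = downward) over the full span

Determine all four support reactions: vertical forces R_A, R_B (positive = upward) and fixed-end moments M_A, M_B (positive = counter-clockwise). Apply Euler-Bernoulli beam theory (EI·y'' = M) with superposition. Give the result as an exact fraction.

Load 1 — point force P=15 kN at a=4 m (b=L-a=12):
  R_A = Pb²(3a+b)/L³ = 15·12²·(3·4+12)/16³ = 405/32 kN
  M_A = Pab²/L² = 15·4·12²/16² = 135/4 kN·m
  R_B = Pa²(a+3b)/L³ = 15·4²·(4+3·12)/16³ = 75/32 kN
  M_B = -Pa²b/L² = -15·4²·12/16² = -45/4 kN·m
Load 2 — uniform load w=12 kN/m over full span:
  R_A = wL/2 = 12·16/2 = 96 kN
  M_A = wL²/12 = 12·16²/12 = 256 kN·m
  R_B = wL/2 = 12·16/2 = 96 kN
  M_B = -wL²/12 = -12·16²/12 = -256 kN·m
Superposition: R_A = 3477/32 kN, M_A = 1159/4 kN·m, R_B = 3147/32 kN, M_B = -1069/4 kN·m

R_A = 3477/32 kN, M_A = 1159/4 kN·m, R_B = 3147/32 kN, M_B = -1069/4 kN·m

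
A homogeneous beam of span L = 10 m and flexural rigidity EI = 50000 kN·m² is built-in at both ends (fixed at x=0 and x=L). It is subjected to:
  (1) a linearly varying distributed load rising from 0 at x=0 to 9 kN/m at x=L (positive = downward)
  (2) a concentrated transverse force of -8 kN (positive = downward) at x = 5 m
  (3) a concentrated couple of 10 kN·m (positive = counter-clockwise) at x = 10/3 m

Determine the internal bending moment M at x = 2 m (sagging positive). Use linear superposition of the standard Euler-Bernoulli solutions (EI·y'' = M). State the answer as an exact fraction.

Load 1 — triangular load w₀=9 kN/m (0→w₀ over full span):
  M_1 = 3w₀Lx/20 - w₀L²/30 - w₀x³/(6L) = 3·9·10·2/20 - 9·10²/30 - 9·2³/(6·10) = -21/5 kN·m
Load 2 — point force P=-8 kN at a=5 m (b=L-a=5):
  M_2 = Pb²(3a+b)x/L³ - Pab²/L²  [x≤a] = (-8)·5²·(3·5+5)·2/10³ - (-8)·5·5²/10² = 2 kN·m
Load 3 — applied couple M₀=10 kN·m at a=10/3 m (b=L-a=20/3):
  M_3 = R_Ax - M_A  [x≤a] with R_A=4/3, M_A=0 = (4/3)·2 - 0 = 8/3 kN·m
Superposition: M = Σ M_i = 7/15 kN·m ≈ 0.466667 kN·m

M(2) = 7/15 kN·m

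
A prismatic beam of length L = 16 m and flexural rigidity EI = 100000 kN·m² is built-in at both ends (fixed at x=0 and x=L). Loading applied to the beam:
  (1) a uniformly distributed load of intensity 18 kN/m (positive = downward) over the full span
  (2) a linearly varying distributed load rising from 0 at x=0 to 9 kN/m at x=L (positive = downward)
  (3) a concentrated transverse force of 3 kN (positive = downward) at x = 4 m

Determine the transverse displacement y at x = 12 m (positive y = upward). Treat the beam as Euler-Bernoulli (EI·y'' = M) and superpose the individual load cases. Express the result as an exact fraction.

y(12) = -11081/500000 m

Load 1 — uniform load w=18 kN/m over full span:
  y_1 = -wx²(L-x)²/(24EI) = -18·12²·(16-12)²/(24·100000) = -54/3125 m
Load 2 — triangular load w₀=9 kN/m (0→w₀ over full span):
  y_2 = -w₀x²(L-x)²(x+2L)/(120LEI) = -9·12²·(16-12)²·(12+2·16)/(120·16·100000) = -297/62500 m
Load 3 — point force P=3 kN at a=4 m (b=L-a=12):
  y_3 = -Pa²(L-x)²(3bL-(3b+a)(L-x))/(6L³EI)  [x>a] = -3·4²·(16-12)²·(3·12·16-(3·12+4)·(16-12))/(6·16³·100000) = -13/100000 m
Superposition: y = Σ y_i = -11081/500000 m ≈ -0.022162 m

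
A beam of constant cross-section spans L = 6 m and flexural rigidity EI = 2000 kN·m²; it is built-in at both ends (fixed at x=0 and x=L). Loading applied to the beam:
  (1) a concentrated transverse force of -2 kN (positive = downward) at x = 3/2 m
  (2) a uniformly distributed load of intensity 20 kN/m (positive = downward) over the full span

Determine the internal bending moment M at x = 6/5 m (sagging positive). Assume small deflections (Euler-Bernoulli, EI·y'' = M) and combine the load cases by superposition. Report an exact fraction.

M(6/5) = -219/80 kN·m

Load 1 — point force P=-2 kN at a=3/2 m (b=L-a=9/2):
  M_1 = Pb²(3a+b)x/L³ - Pab²/L²  [x≤a] = (-2)·(9/2)²·(3·(3/2)+(9/2))·(6/5)/6³ - (-2)·(3/2)·(9/2)²/6² = -27/80 kN·m
Load 2 — uniform load w=20 kN/m over full span:
  M_2 = wLx/2 - wL²/12 - wx²/2 = 20·6·(6/5)/2 - 20·6²/12 - 20·(6/5)²/2 = -12/5 kN·m
Superposition: M = Σ M_i = -219/80 kN·m ≈ -2.737500 kN·m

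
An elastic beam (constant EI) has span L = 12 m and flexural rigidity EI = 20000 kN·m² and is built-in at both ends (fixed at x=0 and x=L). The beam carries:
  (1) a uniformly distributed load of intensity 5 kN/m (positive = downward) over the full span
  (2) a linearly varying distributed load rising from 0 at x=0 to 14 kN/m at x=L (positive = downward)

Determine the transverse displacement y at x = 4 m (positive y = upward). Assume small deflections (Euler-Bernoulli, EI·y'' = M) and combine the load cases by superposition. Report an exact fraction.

y(4) = -692/28125 m

Load 1 — uniform load w=5 kN/m over full span:
  y_1 = -wx²(L-x)²/(24EI) = -5·4²·(12-4)²/(24·20000) = -4/375 m
Load 2 — triangular load w₀=14 kN/m (0→w₀ over full span):
  y_2 = -w₀x²(L-x)²(x+2L)/(120LEI) = -14·4²·(12-4)²·(4+2·12)/(120·12·20000) = -392/28125 m
Superposition: y = Σ y_i = -692/28125 m ≈ -0.024604 m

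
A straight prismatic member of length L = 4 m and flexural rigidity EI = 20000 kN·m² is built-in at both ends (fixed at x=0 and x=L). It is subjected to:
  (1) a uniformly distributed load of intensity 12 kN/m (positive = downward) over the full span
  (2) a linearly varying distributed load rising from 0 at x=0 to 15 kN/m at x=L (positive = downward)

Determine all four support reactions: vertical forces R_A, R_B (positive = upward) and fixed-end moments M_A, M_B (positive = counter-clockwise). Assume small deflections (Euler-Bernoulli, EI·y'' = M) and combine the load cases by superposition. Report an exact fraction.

R_A = 33 kN, M_A = 24 kN·m, R_B = 45 kN, M_B = -28 kN·m

Load 1 — uniform load w=12 kN/m over full span:
  R_A = wL/2 = 12·4/2 = 24 kN
  M_A = wL²/12 = 12·4²/12 = 16 kN·m
  R_B = wL/2 = 12·4/2 = 24 kN
  M_B = -wL²/12 = -12·4²/12 = -16 kN·m
Load 2 — triangular load w₀=15 kN/m (0→w₀ over full span):
  R_A = 3w₀L/20 = 3·15·4/20 = 9 kN
  M_A = w₀L²/30 = 15·4²/30 = 8 kN·m
  R_B = 7w₀L/20 = 7·15·4/20 = 21 kN
  M_B = -w₀L²/20 = -15·4²/20 = -12 kN·m
Superposition: R_A = 33 kN, M_A = 24 kN·m, R_B = 45 kN, M_B = -28 kN·m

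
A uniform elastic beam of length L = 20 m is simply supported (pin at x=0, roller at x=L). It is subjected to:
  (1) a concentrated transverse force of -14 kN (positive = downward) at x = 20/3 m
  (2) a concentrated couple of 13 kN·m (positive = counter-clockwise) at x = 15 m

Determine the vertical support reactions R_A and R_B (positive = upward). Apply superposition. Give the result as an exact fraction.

R_A = -521/60 kN, R_B = -319/60 kN

Load 1 — point force P=-14 kN at a=20/3 m (b=L-a=40/3):
  R_A = Pb/L = (-14)·(40/3)/20 = -28/3 kN
  R_B = Pa/L = (-14)·(20/3)/20 = -14/3 kN
Load 2 — applied couple M₀=13 kN·m at a=15 m (b=L-a=5):
  R_A = M₀/L = 13/20 kN
  R_B = -M₀/L = -13/20 kN
Superposition: R_A = -521/60 kN, R_B = -319/60 kN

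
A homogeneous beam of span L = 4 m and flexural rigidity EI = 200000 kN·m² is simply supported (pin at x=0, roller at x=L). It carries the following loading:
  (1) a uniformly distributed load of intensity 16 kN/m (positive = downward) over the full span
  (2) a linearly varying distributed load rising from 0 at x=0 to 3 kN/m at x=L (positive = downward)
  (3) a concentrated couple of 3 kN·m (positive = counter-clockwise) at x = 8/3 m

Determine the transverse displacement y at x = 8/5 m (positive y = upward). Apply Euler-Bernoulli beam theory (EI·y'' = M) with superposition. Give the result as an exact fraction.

y(8/5) = -83621/292968750 m

Load 1 — uniform load w=16 kN/m over full span:
  y_1 = -wx(L³-2Lx²+x³)/(24EI) = -16·(8/5)·(4³-2·4·(8/5)²+(8/5)³)/(24·200000) = -496/1953125 m
Load 2 — triangular load w₀=3 kN/m (0→w₀ over full span):
  y_2 = -w₀x(7L⁴-10L²x²+3x⁴)/(360LEI) = -3·(8/5)·(7·4⁴-10·4²·(8/5)²+3·(8/5)⁴)/(360·4·200000) = -1141/48828125 m
Load 3 — applied couple M₀=3 kN·m at a=8/3 m (b=L-a=4/3):
  y_3 = (M₀x³/(6L)+C₁x)/EI  [x≤a] with C₁=M₀(3b²-L²)/(6L)=-4/3 = (3·(8/5)³/(6·4)+(-4/3)·(8/5))/200000 = -19/2343750 m
Superposition: y = Σ y_i = -83621/292968750 m ≈ -0.000285 m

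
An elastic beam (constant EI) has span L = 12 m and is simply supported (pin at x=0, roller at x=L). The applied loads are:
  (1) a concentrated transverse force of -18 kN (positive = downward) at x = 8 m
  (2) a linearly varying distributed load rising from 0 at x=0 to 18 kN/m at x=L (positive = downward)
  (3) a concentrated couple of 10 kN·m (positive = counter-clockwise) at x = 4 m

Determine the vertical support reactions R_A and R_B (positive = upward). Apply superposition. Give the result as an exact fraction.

Load 1 — point force P=-18 kN at a=8 m (b=L-a=4):
  R_A = Pb/L = (-18)·4/12 = -6 kN
  R_B = Pa/L = (-18)·8/12 = -12 kN
Load 2 — triangular load w₀=18 kN/m (0→w₀ over full span):
  R_A = w₀L/6 = 18·12/6 = 36 kN
  R_B = w₀L/3 = 18·12/3 = 72 kN
Load 3 — applied couple M₀=10 kN·m at a=4 m (b=L-a=8):
  R_A = M₀/L = 10/12 = 5/6 kN
  R_B = -M₀/L = -10/12 = -5/6 kN
Superposition: R_A = 185/6 kN, R_B = 355/6 kN

R_A = 185/6 kN, R_B = 355/6 kN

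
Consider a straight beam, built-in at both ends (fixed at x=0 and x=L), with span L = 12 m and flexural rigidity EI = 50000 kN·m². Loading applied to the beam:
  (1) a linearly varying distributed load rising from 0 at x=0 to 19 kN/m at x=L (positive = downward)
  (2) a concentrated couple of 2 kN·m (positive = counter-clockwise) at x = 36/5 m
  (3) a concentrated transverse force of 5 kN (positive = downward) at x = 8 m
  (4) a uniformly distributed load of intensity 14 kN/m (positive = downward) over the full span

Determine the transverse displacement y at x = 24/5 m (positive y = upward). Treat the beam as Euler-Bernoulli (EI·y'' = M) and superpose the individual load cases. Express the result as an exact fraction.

Load 1 — triangular load w₀=19 kN/m (0→w₀ over full span):
  y_1 = -w₀x²(L-x)²(x+2L)/(120LEI) = -19·(24/5)²·(12-(24/5))²·((24/5)+2·12)/(120·12·50000) = -443232/48828125 m
Load 2 — applied couple M₀=2 kN·m at a=36/5 m (b=L-a=24/5):
  y_2 = (R_Ax³/6 - M_Ax²/2)/EI  [x≤a] with R_A=6/25, M_A=16/25 = ((6/25)·(24/5)³/6 - (16/25)·(24/5)²/2)/50000 = -576/9765625 m
Load 3 — point force P=5 kN at a=8 m (b=L-a=4):
  y_3 = -Pb²x²(3aL-(3a+b)x)/(6L³EI)  [x≤a] = -5·4²·(24/5)²·(3·8·12-(3·8+4)·(24/5))/(6·12³·50000) = -128/234375 m
Load 4 — uniform load w=14 kN/m over full span:
  y_4 = -wx²(L-x)²/(24EI) = -14·(24/5)²·(12-(24/5))²/(24·50000) = -27216/1953125 m
Superposition: y = Σ y_i = -3459536/146484375 m ≈ -0.023617 m

y(24/5) = -3459536/146484375 m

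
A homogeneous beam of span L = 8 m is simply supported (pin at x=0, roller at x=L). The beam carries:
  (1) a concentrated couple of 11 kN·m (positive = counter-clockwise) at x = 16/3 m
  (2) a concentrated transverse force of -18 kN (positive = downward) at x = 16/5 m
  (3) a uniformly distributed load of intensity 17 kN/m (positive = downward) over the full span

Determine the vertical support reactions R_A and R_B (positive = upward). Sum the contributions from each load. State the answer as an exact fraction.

R_A = 2343/40 kN, R_B = 2377/40 kN

Load 1 — applied couple M₀=11 kN·m at a=16/3 m (b=L-a=8/3):
  R_A = M₀/L = 11/8 kN
  R_B = -M₀/L = -11/8 kN
Load 2 — point force P=-18 kN at a=16/5 m (b=L-a=24/5):
  R_A = Pb/L = (-18)·(24/5)/8 = -54/5 kN
  R_B = Pa/L = (-18)·(16/5)/8 = -36/5 kN
Load 3 — uniform load w=17 kN/m over full span:
  R_A = wL/2 = 17·8/2 = 68 kN
  R_B = wL/2 = 17·8/2 = 68 kN
Superposition: R_A = 2343/40 kN, R_B = 2377/40 kN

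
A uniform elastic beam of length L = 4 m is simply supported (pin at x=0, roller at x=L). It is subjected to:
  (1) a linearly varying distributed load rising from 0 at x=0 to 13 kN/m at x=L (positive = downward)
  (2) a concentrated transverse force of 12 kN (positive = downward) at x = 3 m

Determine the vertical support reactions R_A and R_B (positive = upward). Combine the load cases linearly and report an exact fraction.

R_A = 35/3 kN, R_B = 79/3 kN

Load 1 — triangular load w₀=13 kN/m (0→w₀ over full span):
  R_A = w₀L/6 = 13·4/6 = 26/3 kN
  R_B = w₀L/3 = 13·4/3 = 52/3 kN
Load 2 — point force P=12 kN at a=3 m (b=L-a=1):
  R_A = Pb/L = 12·1/4 = 3 kN
  R_B = Pa/L = 12·3/4 = 9 kN
Superposition: R_A = 35/3 kN, R_B = 79/3 kN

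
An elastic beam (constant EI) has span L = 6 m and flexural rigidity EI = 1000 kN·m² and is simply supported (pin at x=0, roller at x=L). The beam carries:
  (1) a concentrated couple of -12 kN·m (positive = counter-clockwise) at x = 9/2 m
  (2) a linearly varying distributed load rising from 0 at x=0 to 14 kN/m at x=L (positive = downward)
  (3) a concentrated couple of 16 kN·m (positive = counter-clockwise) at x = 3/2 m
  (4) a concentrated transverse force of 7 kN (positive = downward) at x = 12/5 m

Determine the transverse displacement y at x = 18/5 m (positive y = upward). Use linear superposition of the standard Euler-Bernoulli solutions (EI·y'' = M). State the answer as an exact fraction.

Load 1 — applied couple M₀=-12 kN·m at a=9/2 m (b=L-a=3/2):
  y_1 = (M₀x³/(6L)+C₁x)/EI  [x≤a] with C₁=M₀(3b²-L²)/(6L)=39/4 = ((-12)·(18/5)³/(6·6)+(39/4)·(18/5))/1000 = 4887/250000 m
Load 2 — triangular load w₀=14 kN/m (0→w₀ over full span):
  y_2 = -w₀x(7L⁴-10L²x²+3x⁴)/(360LEI) = -14·(18/5)·(7·6⁴-10·6²·(18/5)²+3·(18/5)⁴)/(360·6·1000) = -223776/1953125 m
Load 3 — applied couple M₀=16 kN·m at a=3/2 m (b=L-a=9/2):
  y_3 = (M₀x³/(6L)-M₀(x-a)²/2+C₁x)/EI  [x>a] with C₁=M₀(3b²-L²)/(6L)=11 = (16·(18/5)³/(6·6)-16·((18/5)-(3/2))²/2+11·(18/5))/1000 = 783/31250 m
Load 4 — point force P=7 kN at a=12/5 m (b=L-a=18/5):
  y_4 = -Pa(L-x)(2Lx-a²-x²)/(6LEI)  [x>a] = -7·(12/5)·(6-(18/5))·(2·6·(18/5)-(12/5)²-(18/5)²)/(6·6·1000) = -2142/78125 m
Superposition: y = Σ y_i = -3043341/31250000 m ≈ -0.097387 m

y(18/5) = -3043341/31250000 m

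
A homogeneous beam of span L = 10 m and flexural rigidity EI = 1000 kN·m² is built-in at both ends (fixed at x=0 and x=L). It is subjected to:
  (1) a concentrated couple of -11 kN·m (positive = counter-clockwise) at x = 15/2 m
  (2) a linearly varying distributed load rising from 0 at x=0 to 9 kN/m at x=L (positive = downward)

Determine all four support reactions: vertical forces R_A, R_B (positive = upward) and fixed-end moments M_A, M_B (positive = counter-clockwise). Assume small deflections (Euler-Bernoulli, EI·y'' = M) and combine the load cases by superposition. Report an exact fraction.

R_A = 981/80 kN, M_A = 425/16 kN·m, R_B = 2619/80 kN, M_B = -687/16 kN·m

Load 1 — applied couple M₀=-11 kN·m at a=15/2 m (b=L-a=5/2):
  R_A = 6M₀ab/L³ = 6·(-11)·(15/2)·(5/2)/10³ = -99/80 kN
  M_A = M₀b(2a-b)/L² = (-11)·(5/2)·(2·(15/2)-(5/2))/10² = -55/16 kN·m
  R_B = -6M₀ab/L³ = -6·(-11)·(15/2)·(5/2)/10³ = 99/80 kN
  M_B = M₀a(2b-a)/L² = (-11)·(15/2)·(2·(5/2)-(15/2))/10² = 33/16 kN·m
Load 2 — triangular load w₀=9 kN/m (0→w₀ over full span):
  R_A = 3w₀L/20 = 3·9·10/20 = 27/2 kN
  M_A = w₀L²/30 = 9·10²/30 = 30 kN·m
  R_B = 7w₀L/20 = 7·9·10/20 = 63/2 kN
  M_B = -w₀L²/20 = -9·10²/20 = -45 kN·m
Superposition: R_A = 981/80 kN, M_A = 425/16 kN·m, R_B = 2619/80 kN, M_B = -687/16 kN·m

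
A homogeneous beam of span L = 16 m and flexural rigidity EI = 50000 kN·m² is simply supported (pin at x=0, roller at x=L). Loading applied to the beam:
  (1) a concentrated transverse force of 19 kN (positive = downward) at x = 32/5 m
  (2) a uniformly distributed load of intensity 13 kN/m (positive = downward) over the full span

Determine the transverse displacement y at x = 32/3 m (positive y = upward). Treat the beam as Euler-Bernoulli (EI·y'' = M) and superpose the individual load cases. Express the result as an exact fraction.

Load 1 — point force P=19 kN at a=32/5 m (b=L-a=48/5):
  y_1 = -Pa(L-x)(2Lx-a²-x²)/(6LEI)  [x>a] = -19·(32/5)·(16-(32/3))·(2·16·(32/3)-(32/5)²-(32/3)²)/(6·16·50000) = -797696/31640625 m
Load 2 — uniform load w=13 kN/m over full span:
  y_2 = -wx(L³-2Lx²+x³)/(24EI) = -13·(32/3)·(16³-2·16·(32/3)²+(32/3)³)/(24·50000) = -146432/759375 m
Superposition: y = Σ y_i = -20697088/94921875 m ≈ -0.218043 m

y(32/3) = -20697088/94921875 m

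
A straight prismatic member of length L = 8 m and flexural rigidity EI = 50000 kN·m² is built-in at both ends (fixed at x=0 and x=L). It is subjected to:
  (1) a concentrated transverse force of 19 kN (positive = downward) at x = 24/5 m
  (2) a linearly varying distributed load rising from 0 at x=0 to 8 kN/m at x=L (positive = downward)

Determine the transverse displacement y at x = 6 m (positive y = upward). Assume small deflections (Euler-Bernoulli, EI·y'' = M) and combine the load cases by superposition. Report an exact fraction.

y(6) = -84/78125 m

Load 1 — point force P=19 kN at a=24/5 m (b=L-a=16/5):
  y_1 = -Pa²(L-x)²(3bL-(3b+a)(L-x))/(6L³EI)  [x>a] = -19·(24/5)²·(8-6)²·(3·(16/5)·8-(3·(16/5)+(24/5))·(8-6))/(6·8³·50000) = -171/312500 m
Load 2 — triangular load w₀=8 kN/m (0→w₀ over full span):
  y_2 = -w₀x²(L-x)²(x+2L)/(120LEI) = -8·6²·(8-6)²·(6+2·8)/(120·8·50000) = -33/62500 m
Superposition: y = Σ y_i = -84/78125 m ≈ -0.001075 m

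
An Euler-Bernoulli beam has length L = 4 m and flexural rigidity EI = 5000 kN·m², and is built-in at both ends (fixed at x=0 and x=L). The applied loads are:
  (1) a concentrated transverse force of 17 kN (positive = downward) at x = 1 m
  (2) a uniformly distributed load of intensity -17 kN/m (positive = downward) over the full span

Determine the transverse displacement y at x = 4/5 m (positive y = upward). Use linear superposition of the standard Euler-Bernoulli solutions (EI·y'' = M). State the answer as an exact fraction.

Load 1 — point force P=17 kN at a=1 m (b=L-a=3):
  y_1 = -Pb²x²(3aL-(3a+b)x)/(6L³EI)  [x≤a] = -17·3²·(4/5)²·(3·1·4-(3·1+3)·(4/5))/(6·4³·5000) = -459/1250000 m
Load 2 — uniform load w=-17 kN/m over full span:
  y_2 = -wx²(L-x)²/(24EI) = -(-17)·(4/5)²·(4-(4/5))²/(24·5000) = 1088/1171875 m
Superposition: y = Σ y_i = 10523/18750000 m ≈ 0.000561 m

y(4/5) = 10523/18750000 m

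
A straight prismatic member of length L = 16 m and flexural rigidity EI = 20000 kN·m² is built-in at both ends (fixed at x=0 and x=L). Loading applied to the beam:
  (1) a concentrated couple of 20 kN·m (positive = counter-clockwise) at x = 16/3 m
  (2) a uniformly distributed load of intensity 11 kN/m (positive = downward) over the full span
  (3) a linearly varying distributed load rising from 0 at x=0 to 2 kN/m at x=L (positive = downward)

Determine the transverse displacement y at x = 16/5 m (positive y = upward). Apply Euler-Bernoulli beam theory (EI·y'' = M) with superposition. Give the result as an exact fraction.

y(16/5) = -3609536/87890625 m

Load 1 — applied couple M₀=20 kN·m at a=16/3 m (b=L-a=32/3):
  y_1 = (R_Ax³/6 - M_Ax²/2)/EI  [x≤a] with R_A=5/3, M_A=0 = ((5/3)·(16/5)³/6 - 0·(16/5)²/2)/20000 = 64/140625 m
Load 2 — uniform load w=11 kN/m over full span:
  y_2 = -wx²(L-x)²/(24EI) = -11·(16/5)²·(16-(16/5))²/(24·20000) = -45056/1171875 m
Load 3 — triangular load w₀=2 kN/m (0→w₀ over full span):
  y_3 = -w₀x²(L-x)²(x+2L)/(120LEI) = -2·(16/5)²·(16-(16/5))²·((16/5)+2·16)/(120·16·20000) = -90112/29296875 m
Superposition: y = Σ y_i = -3609536/87890625 m ≈ -0.041068 m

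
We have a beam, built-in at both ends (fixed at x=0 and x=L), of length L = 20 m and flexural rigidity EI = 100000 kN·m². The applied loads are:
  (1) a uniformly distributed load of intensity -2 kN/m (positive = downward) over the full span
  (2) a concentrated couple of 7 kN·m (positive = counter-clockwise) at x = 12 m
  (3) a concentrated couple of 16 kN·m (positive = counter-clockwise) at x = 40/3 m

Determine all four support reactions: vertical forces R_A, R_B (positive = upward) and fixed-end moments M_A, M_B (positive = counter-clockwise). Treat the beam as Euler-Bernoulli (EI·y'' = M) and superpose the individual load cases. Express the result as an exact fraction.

R_A = -6911/375 kN, M_A = -4432/75 kN·m, R_B = -8089/375 kN, M_B = 5063/75 kN·m

Load 1 — uniform load w=-2 kN/m over full span:
  R_A = wL/2 = (-2)·20/2 = -20 kN
  M_A = wL²/12 = (-2)·20²/12 = -200/3 kN·m
  R_B = wL/2 = (-2)·20/2 = -20 kN
  M_B = -wL²/12 = -(-2)·20²/12 = 200/3 kN·m
Load 2 — applied couple M₀=7 kN·m at a=12 m (b=L-a=8):
  R_A = 6M₀ab/L³ = 6·7·12·8/20³ = 63/125 kN
  M_A = M₀b(2a-b)/L² = 7·8·(2·12-8)/20² = 56/25 kN·m
  R_B = -6M₀ab/L³ = -6·7·12·8/20³ = -63/125 kN
  M_B = M₀a(2b-a)/L² = 7·12·(2·8-12)/20² = 21/25 kN·m
Load 3 — applied couple M₀=16 kN·m at a=40/3 m (b=L-a=20/3):
  R_A = 6M₀ab/L³ = 6·16·(40/3)·(20/3)/20³ = 16/15 kN
  M_A = M₀b(2a-b)/L² = 16·(20/3)·(2·(40/3)-(20/3))/20² = 16/3 kN·m
  R_B = -6M₀ab/L³ = -6·16·(40/3)·(20/3)/20³ = -16/15 kN
  M_B = M₀a(2b-a)/L² = 16·(40/3)·(2·(20/3)-(40/3))/20² = 0 kN·m
Superposition: R_A = -6911/375 kN, M_A = -4432/75 kN·m, R_B = -8089/375 kN, M_B = 5063/75 kN·m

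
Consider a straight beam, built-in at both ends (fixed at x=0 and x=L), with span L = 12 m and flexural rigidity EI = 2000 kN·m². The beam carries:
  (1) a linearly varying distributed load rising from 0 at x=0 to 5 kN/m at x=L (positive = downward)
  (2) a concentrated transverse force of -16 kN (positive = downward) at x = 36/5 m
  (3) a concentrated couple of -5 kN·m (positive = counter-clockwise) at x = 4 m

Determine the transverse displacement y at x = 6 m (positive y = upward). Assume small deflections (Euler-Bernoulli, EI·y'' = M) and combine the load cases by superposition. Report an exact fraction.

y(6) = -1997/250000 m

Load 1 — triangular load w₀=5 kN/m (0→w₀ over full span):
  y_1 = -w₀x²(L-x)²(x+2L)/(120LEI) = -5·6²·(12-6)²·(6+2·12)/(120·12·2000) = -27/400 m
Load 2 — point force P=-16 kN at a=36/5 m (b=L-a=24/5):
  y_2 = -Pb²x²(3aL-(3a+b)x)/(6L³EI)  [x≤a] = -(-16)·(24/5)²·6²·(3·(36/5)·12-(3·(36/5)+(24/5))·6)/(6·12³·2000) = 1008/15625 m
Load 3 — applied couple M₀=-5 kN·m at a=4 m (b=L-a=8):
  y_3 = (R_Ax³/6 - M_Ax²/2 - M₀(x-a)²/2)/EI  [x>a] with R_A=-5/9, M_A=0 = ((-5/9)·6³/6 - 0·6²/2 - (-5)·(6-4)²/2)/2000 = -1/200 m
Superposition: y = Σ y_i = -1997/250000 m ≈ -0.007988 m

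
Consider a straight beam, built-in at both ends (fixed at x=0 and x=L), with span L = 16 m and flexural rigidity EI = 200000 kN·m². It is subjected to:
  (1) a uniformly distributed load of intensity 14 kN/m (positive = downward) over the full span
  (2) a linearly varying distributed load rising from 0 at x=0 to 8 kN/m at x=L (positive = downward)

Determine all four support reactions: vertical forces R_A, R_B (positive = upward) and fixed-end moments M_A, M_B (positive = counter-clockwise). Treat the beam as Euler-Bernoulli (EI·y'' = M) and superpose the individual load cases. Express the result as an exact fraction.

Load 1 — uniform load w=14 kN/m over full span:
  R_A = wL/2 = 14·16/2 = 112 kN
  M_A = wL²/12 = 14·16²/12 = 896/3 kN·m
  R_B = wL/2 = 14·16/2 = 112 kN
  M_B = -wL²/12 = -14·16²/12 = -896/3 kN·m
Load 2 — triangular load w₀=8 kN/m (0→w₀ over full span):
  R_A = 3w₀L/20 = 3·8·16/20 = 96/5 kN
  M_A = w₀L²/30 = 8·16²/30 = 1024/15 kN·m
  R_B = 7w₀L/20 = 7·8·16/20 = 224/5 kN
  M_B = -w₀L²/20 = -8·16²/20 = -512/5 kN·m
Superposition: R_A = 656/5 kN, M_A = 5504/15 kN·m, R_B = 784/5 kN, M_B = -6016/15 kN·m

R_A = 656/5 kN, M_A = 5504/15 kN·m, R_B = 784/5 kN, M_B = -6016/15 kN·m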